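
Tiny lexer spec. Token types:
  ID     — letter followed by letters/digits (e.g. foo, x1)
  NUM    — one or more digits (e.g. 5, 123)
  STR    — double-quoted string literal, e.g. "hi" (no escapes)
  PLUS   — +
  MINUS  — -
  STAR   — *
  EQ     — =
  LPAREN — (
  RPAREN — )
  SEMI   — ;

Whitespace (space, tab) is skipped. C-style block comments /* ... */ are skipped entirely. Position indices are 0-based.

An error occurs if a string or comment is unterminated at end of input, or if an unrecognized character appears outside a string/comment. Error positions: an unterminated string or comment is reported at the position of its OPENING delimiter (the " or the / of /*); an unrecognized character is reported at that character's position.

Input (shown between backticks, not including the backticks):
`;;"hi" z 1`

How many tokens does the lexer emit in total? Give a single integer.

pos=0: emit SEMI ';'
pos=1: emit SEMI ';'
pos=2: enter STRING mode
pos=2: emit STR "hi" (now at pos=6)
pos=7: emit ID 'z' (now at pos=8)
pos=9: emit NUM '1' (now at pos=10)
DONE. 5 tokens: [SEMI, SEMI, STR, ID, NUM]

Answer: 5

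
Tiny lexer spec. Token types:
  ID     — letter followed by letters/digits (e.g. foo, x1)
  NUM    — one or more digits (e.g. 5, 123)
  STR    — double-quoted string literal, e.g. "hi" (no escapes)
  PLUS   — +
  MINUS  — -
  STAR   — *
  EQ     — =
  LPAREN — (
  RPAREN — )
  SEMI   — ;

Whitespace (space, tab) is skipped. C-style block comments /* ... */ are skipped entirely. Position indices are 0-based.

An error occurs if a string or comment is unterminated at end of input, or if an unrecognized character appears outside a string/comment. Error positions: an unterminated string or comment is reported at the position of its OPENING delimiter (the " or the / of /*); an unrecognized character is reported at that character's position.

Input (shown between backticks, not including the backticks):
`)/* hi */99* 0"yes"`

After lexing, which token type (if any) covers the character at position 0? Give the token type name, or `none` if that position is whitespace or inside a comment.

pos=0: emit RPAREN ')'
pos=1: enter COMMENT mode (saw '/*')
exit COMMENT mode (now at pos=9)
pos=9: emit NUM '99' (now at pos=11)
pos=11: emit STAR '*'
pos=13: emit NUM '0' (now at pos=14)
pos=14: enter STRING mode
pos=14: emit STR "yes" (now at pos=19)
DONE. 5 tokens: [RPAREN, NUM, STAR, NUM, STR]
Position 0: char is ')' -> RPAREN

Answer: RPAREN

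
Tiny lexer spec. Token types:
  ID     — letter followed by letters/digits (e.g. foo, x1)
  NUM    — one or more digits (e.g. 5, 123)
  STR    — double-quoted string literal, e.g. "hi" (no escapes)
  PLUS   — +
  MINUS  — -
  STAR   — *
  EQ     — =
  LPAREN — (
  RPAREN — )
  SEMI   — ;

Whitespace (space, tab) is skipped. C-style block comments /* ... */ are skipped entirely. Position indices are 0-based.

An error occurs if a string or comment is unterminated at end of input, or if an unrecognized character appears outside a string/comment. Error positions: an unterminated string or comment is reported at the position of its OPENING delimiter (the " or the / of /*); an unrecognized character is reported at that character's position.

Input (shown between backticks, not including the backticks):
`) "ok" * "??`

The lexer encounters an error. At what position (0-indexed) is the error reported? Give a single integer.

pos=0: emit RPAREN ')'
pos=2: enter STRING mode
pos=2: emit STR "ok" (now at pos=6)
pos=7: emit STAR '*'
pos=9: enter STRING mode
pos=9: ERROR — unterminated string

Answer: 9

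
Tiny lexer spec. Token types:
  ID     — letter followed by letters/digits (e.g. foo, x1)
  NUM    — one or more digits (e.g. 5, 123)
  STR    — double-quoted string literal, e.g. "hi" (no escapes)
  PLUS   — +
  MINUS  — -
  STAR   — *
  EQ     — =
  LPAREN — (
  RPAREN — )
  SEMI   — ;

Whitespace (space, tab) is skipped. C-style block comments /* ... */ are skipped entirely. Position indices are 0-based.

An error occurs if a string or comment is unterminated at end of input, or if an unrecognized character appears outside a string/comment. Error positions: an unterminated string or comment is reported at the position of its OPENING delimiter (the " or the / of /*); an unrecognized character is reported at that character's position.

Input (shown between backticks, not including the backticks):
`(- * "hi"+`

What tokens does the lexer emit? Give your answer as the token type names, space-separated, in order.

pos=0: emit LPAREN '('
pos=1: emit MINUS '-'
pos=3: emit STAR '*'
pos=5: enter STRING mode
pos=5: emit STR "hi" (now at pos=9)
pos=9: emit PLUS '+'
DONE. 5 tokens: [LPAREN, MINUS, STAR, STR, PLUS]

Answer: LPAREN MINUS STAR STR PLUS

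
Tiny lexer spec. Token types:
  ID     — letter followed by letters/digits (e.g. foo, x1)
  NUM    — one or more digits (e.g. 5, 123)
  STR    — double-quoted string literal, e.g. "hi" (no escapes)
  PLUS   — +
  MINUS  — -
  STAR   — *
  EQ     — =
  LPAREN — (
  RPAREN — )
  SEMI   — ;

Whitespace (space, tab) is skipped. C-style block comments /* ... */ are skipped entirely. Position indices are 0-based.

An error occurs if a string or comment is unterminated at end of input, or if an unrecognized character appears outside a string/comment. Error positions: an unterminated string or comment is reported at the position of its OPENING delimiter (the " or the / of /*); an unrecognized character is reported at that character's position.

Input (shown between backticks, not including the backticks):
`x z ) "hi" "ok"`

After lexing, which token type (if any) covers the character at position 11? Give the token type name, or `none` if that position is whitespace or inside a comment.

Answer: STR

Derivation:
pos=0: emit ID 'x' (now at pos=1)
pos=2: emit ID 'z' (now at pos=3)
pos=4: emit RPAREN ')'
pos=6: enter STRING mode
pos=6: emit STR "hi" (now at pos=10)
pos=11: enter STRING mode
pos=11: emit STR "ok" (now at pos=15)
DONE. 5 tokens: [ID, ID, RPAREN, STR, STR]
Position 11: char is '"' -> STR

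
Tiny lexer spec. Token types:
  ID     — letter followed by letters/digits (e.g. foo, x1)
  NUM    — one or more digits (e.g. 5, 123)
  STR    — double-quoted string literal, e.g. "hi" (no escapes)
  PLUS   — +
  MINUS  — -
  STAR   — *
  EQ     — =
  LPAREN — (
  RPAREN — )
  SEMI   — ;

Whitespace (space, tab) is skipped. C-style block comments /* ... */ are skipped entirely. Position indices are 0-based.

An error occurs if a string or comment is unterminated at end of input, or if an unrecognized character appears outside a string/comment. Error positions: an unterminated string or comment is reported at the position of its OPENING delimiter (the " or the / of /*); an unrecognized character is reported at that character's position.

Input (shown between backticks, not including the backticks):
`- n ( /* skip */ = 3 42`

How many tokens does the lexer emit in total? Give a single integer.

pos=0: emit MINUS '-'
pos=2: emit ID 'n' (now at pos=3)
pos=4: emit LPAREN '('
pos=6: enter COMMENT mode (saw '/*')
exit COMMENT mode (now at pos=16)
pos=17: emit EQ '='
pos=19: emit NUM '3' (now at pos=20)
pos=21: emit NUM '42' (now at pos=23)
DONE. 6 tokens: [MINUS, ID, LPAREN, EQ, NUM, NUM]

Answer: 6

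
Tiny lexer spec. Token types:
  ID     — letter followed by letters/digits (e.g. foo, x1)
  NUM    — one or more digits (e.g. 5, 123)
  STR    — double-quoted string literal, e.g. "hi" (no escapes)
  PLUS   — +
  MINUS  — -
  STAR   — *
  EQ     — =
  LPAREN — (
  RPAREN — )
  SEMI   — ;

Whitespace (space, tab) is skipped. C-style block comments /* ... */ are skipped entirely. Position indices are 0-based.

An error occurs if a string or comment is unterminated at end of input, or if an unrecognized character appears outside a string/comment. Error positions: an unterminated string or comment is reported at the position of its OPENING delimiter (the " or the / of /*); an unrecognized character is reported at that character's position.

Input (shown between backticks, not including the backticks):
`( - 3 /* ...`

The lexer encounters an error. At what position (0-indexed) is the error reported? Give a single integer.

Answer: 6

Derivation:
pos=0: emit LPAREN '('
pos=2: emit MINUS '-'
pos=4: emit NUM '3' (now at pos=5)
pos=6: enter COMMENT mode (saw '/*')
pos=6: ERROR — unterminated comment (reached EOF)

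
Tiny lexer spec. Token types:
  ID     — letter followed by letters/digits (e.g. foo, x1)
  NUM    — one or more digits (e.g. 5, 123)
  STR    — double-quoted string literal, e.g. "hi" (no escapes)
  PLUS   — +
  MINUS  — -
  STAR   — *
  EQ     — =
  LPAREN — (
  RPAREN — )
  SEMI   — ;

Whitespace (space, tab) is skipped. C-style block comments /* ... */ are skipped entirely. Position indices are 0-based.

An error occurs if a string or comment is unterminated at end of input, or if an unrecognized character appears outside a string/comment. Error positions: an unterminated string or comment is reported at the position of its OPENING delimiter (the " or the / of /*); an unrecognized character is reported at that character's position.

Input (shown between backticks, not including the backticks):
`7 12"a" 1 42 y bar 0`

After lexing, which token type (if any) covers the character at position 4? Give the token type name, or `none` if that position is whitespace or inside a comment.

Answer: STR

Derivation:
pos=0: emit NUM '7' (now at pos=1)
pos=2: emit NUM '12' (now at pos=4)
pos=4: enter STRING mode
pos=4: emit STR "a" (now at pos=7)
pos=8: emit NUM '1' (now at pos=9)
pos=10: emit NUM '42' (now at pos=12)
pos=13: emit ID 'y' (now at pos=14)
pos=15: emit ID 'bar' (now at pos=18)
pos=19: emit NUM '0' (now at pos=20)
DONE. 8 tokens: [NUM, NUM, STR, NUM, NUM, ID, ID, NUM]
Position 4: char is '"' -> STR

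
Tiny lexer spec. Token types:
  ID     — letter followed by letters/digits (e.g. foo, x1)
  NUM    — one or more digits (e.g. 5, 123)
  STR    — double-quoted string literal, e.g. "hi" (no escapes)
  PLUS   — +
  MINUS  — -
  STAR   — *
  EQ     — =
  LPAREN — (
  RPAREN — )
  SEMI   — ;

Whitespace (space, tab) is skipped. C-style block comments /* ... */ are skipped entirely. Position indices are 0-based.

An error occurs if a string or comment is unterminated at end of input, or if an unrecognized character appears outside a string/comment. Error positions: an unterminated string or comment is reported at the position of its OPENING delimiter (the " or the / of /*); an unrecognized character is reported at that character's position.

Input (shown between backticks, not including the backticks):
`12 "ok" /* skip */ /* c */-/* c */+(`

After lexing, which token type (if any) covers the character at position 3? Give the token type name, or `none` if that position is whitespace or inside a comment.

pos=0: emit NUM '12' (now at pos=2)
pos=3: enter STRING mode
pos=3: emit STR "ok" (now at pos=7)
pos=8: enter COMMENT mode (saw '/*')
exit COMMENT mode (now at pos=18)
pos=19: enter COMMENT mode (saw '/*')
exit COMMENT mode (now at pos=26)
pos=26: emit MINUS '-'
pos=27: enter COMMENT mode (saw '/*')
exit COMMENT mode (now at pos=34)
pos=34: emit PLUS '+'
pos=35: emit LPAREN '('
DONE. 5 tokens: [NUM, STR, MINUS, PLUS, LPAREN]
Position 3: char is '"' -> STR

Answer: STR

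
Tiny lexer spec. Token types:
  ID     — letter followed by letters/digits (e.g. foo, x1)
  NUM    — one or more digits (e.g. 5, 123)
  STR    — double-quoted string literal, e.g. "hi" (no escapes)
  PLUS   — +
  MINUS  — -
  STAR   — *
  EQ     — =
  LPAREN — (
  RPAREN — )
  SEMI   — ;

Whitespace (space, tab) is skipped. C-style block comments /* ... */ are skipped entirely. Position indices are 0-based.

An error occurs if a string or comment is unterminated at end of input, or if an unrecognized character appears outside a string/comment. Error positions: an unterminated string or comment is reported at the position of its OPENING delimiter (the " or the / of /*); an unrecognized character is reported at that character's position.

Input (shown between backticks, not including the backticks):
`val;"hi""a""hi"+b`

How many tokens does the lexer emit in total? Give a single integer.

Answer: 7

Derivation:
pos=0: emit ID 'val' (now at pos=3)
pos=3: emit SEMI ';'
pos=4: enter STRING mode
pos=4: emit STR "hi" (now at pos=8)
pos=8: enter STRING mode
pos=8: emit STR "a" (now at pos=11)
pos=11: enter STRING mode
pos=11: emit STR "hi" (now at pos=15)
pos=15: emit PLUS '+'
pos=16: emit ID 'b' (now at pos=17)
DONE. 7 tokens: [ID, SEMI, STR, STR, STR, PLUS, ID]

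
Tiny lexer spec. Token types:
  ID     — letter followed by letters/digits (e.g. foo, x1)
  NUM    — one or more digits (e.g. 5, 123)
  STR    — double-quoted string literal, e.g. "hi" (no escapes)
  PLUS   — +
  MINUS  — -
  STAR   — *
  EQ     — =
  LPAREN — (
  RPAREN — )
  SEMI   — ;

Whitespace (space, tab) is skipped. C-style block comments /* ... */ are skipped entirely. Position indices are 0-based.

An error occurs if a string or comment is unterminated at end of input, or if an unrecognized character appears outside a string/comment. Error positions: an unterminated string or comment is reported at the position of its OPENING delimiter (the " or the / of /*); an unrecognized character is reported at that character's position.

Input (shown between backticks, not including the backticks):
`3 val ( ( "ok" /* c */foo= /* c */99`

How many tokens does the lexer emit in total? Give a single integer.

Answer: 8

Derivation:
pos=0: emit NUM '3' (now at pos=1)
pos=2: emit ID 'val' (now at pos=5)
pos=6: emit LPAREN '('
pos=8: emit LPAREN '('
pos=10: enter STRING mode
pos=10: emit STR "ok" (now at pos=14)
pos=15: enter COMMENT mode (saw '/*')
exit COMMENT mode (now at pos=22)
pos=22: emit ID 'foo' (now at pos=25)
pos=25: emit EQ '='
pos=27: enter COMMENT mode (saw '/*')
exit COMMENT mode (now at pos=34)
pos=34: emit NUM '99' (now at pos=36)
DONE. 8 tokens: [NUM, ID, LPAREN, LPAREN, STR, ID, EQ, NUM]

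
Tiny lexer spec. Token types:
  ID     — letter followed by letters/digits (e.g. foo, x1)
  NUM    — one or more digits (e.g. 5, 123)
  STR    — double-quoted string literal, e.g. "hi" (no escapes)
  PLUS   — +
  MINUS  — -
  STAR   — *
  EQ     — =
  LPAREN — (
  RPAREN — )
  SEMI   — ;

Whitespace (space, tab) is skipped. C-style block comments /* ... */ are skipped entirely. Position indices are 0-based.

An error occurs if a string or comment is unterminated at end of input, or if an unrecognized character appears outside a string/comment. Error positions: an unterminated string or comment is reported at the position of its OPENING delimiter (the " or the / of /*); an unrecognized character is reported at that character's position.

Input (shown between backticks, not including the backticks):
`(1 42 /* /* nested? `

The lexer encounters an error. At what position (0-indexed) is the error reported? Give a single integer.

pos=0: emit LPAREN '('
pos=1: emit NUM '1' (now at pos=2)
pos=3: emit NUM '42' (now at pos=5)
pos=6: enter COMMENT mode (saw '/*')
pos=6: ERROR — unterminated comment (reached EOF)

Answer: 6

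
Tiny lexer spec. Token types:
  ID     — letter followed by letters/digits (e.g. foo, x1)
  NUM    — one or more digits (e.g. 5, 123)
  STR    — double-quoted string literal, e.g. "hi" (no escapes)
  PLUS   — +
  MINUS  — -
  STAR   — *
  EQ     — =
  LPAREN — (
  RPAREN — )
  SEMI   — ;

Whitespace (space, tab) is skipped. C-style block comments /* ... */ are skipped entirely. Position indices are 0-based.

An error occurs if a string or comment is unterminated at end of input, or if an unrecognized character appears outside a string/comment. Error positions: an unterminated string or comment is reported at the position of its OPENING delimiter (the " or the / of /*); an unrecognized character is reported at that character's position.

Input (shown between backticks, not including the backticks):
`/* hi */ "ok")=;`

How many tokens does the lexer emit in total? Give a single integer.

Answer: 4

Derivation:
pos=0: enter COMMENT mode (saw '/*')
exit COMMENT mode (now at pos=8)
pos=9: enter STRING mode
pos=9: emit STR "ok" (now at pos=13)
pos=13: emit RPAREN ')'
pos=14: emit EQ '='
pos=15: emit SEMI ';'
DONE. 4 tokens: [STR, RPAREN, EQ, SEMI]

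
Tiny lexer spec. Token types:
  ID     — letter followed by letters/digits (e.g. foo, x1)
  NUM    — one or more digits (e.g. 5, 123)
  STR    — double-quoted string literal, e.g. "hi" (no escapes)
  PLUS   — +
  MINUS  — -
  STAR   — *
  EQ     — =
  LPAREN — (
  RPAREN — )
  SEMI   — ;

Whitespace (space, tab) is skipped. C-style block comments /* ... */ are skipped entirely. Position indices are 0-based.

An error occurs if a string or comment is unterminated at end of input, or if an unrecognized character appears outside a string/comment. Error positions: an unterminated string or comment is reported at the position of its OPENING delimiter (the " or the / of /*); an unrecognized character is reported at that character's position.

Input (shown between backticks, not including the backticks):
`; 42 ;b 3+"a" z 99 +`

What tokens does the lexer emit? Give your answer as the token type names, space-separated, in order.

Answer: SEMI NUM SEMI ID NUM PLUS STR ID NUM PLUS

Derivation:
pos=0: emit SEMI ';'
pos=2: emit NUM '42' (now at pos=4)
pos=5: emit SEMI ';'
pos=6: emit ID 'b' (now at pos=7)
pos=8: emit NUM '3' (now at pos=9)
pos=9: emit PLUS '+'
pos=10: enter STRING mode
pos=10: emit STR "a" (now at pos=13)
pos=14: emit ID 'z' (now at pos=15)
pos=16: emit NUM '99' (now at pos=18)
pos=19: emit PLUS '+'
DONE. 10 tokens: [SEMI, NUM, SEMI, ID, NUM, PLUS, STR, ID, NUM, PLUS]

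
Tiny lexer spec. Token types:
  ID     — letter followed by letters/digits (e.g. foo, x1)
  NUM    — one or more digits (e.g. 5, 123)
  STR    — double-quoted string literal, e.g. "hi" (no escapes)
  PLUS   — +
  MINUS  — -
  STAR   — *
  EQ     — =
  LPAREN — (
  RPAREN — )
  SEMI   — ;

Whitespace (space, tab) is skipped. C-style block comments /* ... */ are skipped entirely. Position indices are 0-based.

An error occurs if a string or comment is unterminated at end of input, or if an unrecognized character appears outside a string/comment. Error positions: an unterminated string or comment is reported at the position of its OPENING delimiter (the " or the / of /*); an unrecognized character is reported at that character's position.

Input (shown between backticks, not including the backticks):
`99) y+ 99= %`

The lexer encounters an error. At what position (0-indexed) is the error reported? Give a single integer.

Answer: 11

Derivation:
pos=0: emit NUM '99' (now at pos=2)
pos=2: emit RPAREN ')'
pos=4: emit ID 'y' (now at pos=5)
pos=5: emit PLUS '+'
pos=7: emit NUM '99' (now at pos=9)
pos=9: emit EQ '='
pos=11: ERROR — unrecognized char '%'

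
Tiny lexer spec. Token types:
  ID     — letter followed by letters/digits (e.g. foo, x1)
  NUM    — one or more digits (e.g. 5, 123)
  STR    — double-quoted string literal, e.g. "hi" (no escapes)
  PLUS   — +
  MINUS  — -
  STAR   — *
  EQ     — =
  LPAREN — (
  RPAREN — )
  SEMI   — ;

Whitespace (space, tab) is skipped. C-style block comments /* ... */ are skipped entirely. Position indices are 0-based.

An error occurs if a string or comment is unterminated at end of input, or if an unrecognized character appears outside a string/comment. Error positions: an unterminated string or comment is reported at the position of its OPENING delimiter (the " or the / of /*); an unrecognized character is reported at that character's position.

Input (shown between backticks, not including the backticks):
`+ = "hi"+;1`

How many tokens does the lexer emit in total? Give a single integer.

Answer: 6

Derivation:
pos=0: emit PLUS '+'
pos=2: emit EQ '='
pos=4: enter STRING mode
pos=4: emit STR "hi" (now at pos=8)
pos=8: emit PLUS '+'
pos=9: emit SEMI ';'
pos=10: emit NUM '1' (now at pos=11)
DONE. 6 tokens: [PLUS, EQ, STR, PLUS, SEMI, NUM]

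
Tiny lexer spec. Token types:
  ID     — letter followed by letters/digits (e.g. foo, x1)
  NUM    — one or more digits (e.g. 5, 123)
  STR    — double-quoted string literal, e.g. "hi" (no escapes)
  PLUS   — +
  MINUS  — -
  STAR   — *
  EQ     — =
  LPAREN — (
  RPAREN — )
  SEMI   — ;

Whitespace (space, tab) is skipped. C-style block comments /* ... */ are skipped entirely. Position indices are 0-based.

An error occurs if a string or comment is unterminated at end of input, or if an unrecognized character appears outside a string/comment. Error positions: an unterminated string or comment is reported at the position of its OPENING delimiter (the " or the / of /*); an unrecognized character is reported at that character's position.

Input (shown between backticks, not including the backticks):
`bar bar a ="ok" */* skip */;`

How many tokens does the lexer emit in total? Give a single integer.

pos=0: emit ID 'bar' (now at pos=3)
pos=4: emit ID 'bar' (now at pos=7)
pos=8: emit ID 'a' (now at pos=9)
pos=10: emit EQ '='
pos=11: enter STRING mode
pos=11: emit STR "ok" (now at pos=15)
pos=16: emit STAR '*'
pos=17: enter COMMENT mode (saw '/*')
exit COMMENT mode (now at pos=27)
pos=27: emit SEMI ';'
DONE. 7 tokens: [ID, ID, ID, EQ, STR, STAR, SEMI]

Answer: 7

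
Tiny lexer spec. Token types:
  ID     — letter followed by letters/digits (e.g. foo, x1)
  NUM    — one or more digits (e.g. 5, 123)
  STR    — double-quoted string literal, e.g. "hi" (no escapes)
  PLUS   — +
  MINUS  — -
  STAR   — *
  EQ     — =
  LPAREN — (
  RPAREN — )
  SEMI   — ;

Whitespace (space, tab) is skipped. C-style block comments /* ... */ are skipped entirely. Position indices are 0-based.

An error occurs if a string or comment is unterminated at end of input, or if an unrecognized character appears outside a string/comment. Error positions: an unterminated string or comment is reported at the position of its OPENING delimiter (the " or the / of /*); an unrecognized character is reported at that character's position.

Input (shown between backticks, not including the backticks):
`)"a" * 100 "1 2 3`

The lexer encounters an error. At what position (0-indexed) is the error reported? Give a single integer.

Answer: 11

Derivation:
pos=0: emit RPAREN ')'
pos=1: enter STRING mode
pos=1: emit STR "a" (now at pos=4)
pos=5: emit STAR '*'
pos=7: emit NUM '100' (now at pos=10)
pos=11: enter STRING mode
pos=11: ERROR — unterminated string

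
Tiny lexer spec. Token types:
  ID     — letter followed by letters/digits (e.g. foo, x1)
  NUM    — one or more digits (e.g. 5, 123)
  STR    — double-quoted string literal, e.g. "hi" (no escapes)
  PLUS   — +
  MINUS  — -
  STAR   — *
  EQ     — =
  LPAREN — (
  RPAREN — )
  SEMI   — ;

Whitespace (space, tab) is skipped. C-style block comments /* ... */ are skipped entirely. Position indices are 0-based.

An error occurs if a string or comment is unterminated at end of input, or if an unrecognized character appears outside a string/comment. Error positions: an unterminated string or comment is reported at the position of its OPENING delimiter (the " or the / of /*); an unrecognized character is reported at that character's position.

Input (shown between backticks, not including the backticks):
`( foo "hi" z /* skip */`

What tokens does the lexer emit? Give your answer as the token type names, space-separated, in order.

Answer: LPAREN ID STR ID

Derivation:
pos=0: emit LPAREN '('
pos=2: emit ID 'foo' (now at pos=5)
pos=6: enter STRING mode
pos=6: emit STR "hi" (now at pos=10)
pos=11: emit ID 'z' (now at pos=12)
pos=13: enter COMMENT mode (saw '/*')
exit COMMENT mode (now at pos=23)
DONE. 4 tokens: [LPAREN, ID, STR, ID]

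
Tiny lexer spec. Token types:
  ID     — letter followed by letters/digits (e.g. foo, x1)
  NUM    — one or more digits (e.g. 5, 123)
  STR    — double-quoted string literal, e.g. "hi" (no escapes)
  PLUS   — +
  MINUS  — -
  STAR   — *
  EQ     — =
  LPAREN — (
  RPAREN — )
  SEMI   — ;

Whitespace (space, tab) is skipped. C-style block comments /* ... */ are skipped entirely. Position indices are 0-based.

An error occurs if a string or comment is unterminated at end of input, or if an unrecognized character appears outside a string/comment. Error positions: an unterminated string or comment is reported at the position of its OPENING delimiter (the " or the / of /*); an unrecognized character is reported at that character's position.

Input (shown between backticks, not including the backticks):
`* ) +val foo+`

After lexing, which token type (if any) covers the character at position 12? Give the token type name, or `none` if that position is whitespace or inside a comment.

pos=0: emit STAR '*'
pos=2: emit RPAREN ')'
pos=4: emit PLUS '+'
pos=5: emit ID 'val' (now at pos=8)
pos=9: emit ID 'foo' (now at pos=12)
pos=12: emit PLUS '+'
DONE. 6 tokens: [STAR, RPAREN, PLUS, ID, ID, PLUS]
Position 12: char is '+' -> PLUS

Answer: PLUS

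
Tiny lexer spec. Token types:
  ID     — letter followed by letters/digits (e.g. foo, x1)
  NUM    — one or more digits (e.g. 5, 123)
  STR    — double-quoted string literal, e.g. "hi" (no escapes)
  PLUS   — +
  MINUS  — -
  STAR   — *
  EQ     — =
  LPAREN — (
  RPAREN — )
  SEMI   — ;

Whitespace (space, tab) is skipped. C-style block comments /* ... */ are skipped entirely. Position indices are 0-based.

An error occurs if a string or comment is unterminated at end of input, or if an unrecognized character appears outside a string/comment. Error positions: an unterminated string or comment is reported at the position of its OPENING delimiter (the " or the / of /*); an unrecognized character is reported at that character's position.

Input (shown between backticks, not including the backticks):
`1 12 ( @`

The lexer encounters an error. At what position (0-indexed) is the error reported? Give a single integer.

Answer: 7

Derivation:
pos=0: emit NUM '1' (now at pos=1)
pos=2: emit NUM '12' (now at pos=4)
pos=5: emit LPAREN '('
pos=7: ERROR — unrecognized char '@'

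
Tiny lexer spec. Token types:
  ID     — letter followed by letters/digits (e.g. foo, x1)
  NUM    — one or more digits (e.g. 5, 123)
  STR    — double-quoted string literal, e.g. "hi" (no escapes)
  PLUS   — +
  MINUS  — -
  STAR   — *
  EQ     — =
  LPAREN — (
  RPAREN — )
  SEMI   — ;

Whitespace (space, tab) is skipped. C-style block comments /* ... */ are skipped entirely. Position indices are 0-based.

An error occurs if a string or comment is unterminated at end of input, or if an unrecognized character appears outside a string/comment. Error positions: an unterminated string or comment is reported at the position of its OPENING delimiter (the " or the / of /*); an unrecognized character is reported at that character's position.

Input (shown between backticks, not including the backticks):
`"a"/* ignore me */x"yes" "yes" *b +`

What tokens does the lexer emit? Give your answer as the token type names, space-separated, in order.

pos=0: enter STRING mode
pos=0: emit STR "a" (now at pos=3)
pos=3: enter COMMENT mode (saw '/*')
exit COMMENT mode (now at pos=18)
pos=18: emit ID 'x' (now at pos=19)
pos=19: enter STRING mode
pos=19: emit STR "yes" (now at pos=24)
pos=25: enter STRING mode
pos=25: emit STR "yes" (now at pos=30)
pos=31: emit STAR '*'
pos=32: emit ID 'b' (now at pos=33)
pos=34: emit PLUS '+'
DONE. 7 tokens: [STR, ID, STR, STR, STAR, ID, PLUS]

Answer: STR ID STR STR STAR ID PLUS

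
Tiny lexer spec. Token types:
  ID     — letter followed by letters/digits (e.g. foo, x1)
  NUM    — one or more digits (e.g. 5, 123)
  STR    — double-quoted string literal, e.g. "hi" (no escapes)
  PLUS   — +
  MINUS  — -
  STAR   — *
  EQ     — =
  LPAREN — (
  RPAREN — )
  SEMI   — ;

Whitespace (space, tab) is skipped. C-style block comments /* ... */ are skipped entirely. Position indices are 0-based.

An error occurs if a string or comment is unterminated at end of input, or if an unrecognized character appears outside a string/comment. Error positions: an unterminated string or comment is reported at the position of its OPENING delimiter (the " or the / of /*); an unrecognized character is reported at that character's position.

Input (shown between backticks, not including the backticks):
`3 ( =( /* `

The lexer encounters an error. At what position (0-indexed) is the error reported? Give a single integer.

Answer: 7

Derivation:
pos=0: emit NUM '3' (now at pos=1)
pos=2: emit LPAREN '('
pos=4: emit EQ '='
pos=5: emit LPAREN '('
pos=7: enter COMMENT mode (saw '/*')
pos=7: ERROR — unterminated comment (reached EOF)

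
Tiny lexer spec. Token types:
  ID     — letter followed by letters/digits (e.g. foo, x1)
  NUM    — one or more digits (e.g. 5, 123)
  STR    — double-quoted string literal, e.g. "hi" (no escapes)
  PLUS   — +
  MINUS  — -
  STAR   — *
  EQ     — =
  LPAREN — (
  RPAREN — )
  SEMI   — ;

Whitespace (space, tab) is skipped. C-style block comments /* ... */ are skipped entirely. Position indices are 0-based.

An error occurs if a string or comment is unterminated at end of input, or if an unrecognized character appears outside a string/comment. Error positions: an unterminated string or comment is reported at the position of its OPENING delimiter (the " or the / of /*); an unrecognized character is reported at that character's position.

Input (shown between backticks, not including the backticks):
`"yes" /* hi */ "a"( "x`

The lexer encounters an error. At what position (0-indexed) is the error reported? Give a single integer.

Answer: 20

Derivation:
pos=0: enter STRING mode
pos=0: emit STR "yes" (now at pos=5)
pos=6: enter COMMENT mode (saw '/*')
exit COMMENT mode (now at pos=14)
pos=15: enter STRING mode
pos=15: emit STR "a" (now at pos=18)
pos=18: emit LPAREN '('
pos=20: enter STRING mode
pos=20: ERROR — unterminated string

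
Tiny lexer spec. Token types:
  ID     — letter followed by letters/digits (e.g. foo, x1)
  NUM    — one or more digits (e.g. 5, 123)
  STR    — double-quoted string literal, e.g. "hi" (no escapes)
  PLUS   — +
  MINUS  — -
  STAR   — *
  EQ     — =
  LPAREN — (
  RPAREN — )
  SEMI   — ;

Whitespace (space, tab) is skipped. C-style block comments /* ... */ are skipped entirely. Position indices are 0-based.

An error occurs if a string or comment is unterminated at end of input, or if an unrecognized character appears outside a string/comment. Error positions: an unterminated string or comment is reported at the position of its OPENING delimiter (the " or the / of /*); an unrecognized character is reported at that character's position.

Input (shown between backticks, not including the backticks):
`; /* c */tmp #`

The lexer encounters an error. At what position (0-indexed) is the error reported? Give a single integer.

Answer: 13

Derivation:
pos=0: emit SEMI ';'
pos=2: enter COMMENT mode (saw '/*')
exit COMMENT mode (now at pos=9)
pos=9: emit ID 'tmp' (now at pos=12)
pos=13: ERROR — unrecognized char '#'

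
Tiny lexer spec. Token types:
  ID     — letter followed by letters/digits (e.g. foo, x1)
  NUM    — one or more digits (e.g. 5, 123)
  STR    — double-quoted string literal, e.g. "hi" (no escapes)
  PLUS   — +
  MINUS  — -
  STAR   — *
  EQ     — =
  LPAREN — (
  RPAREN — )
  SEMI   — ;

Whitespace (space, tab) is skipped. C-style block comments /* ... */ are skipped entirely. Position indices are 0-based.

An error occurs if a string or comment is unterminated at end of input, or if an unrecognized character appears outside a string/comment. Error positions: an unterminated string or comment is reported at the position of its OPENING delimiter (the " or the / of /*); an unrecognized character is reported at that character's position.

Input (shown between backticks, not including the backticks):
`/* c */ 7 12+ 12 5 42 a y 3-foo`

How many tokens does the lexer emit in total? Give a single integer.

pos=0: enter COMMENT mode (saw '/*')
exit COMMENT mode (now at pos=7)
pos=8: emit NUM '7' (now at pos=9)
pos=10: emit NUM '12' (now at pos=12)
pos=12: emit PLUS '+'
pos=14: emit NUM '12' (now at pos=16)
pos=17: emit NUM '5' (now at pos=18)
pos=19: emit NUM '42' (now at pos=21)
pos=22: emit ID 'a' (now at pos=23)
pos=24: emit ID 'y' (now at pos=25)
pos=26: emit NUM '3' (now at pos=27)
pos=27: emit MINUS '-'
pos=28: emit ID 'foo' (now at pos=31)
DONE. 11 tokens: [NUM, NUM, PLUS, NUM, NUM, NUM, ID, ID, NUM, MINUS, ID]

Answer: 11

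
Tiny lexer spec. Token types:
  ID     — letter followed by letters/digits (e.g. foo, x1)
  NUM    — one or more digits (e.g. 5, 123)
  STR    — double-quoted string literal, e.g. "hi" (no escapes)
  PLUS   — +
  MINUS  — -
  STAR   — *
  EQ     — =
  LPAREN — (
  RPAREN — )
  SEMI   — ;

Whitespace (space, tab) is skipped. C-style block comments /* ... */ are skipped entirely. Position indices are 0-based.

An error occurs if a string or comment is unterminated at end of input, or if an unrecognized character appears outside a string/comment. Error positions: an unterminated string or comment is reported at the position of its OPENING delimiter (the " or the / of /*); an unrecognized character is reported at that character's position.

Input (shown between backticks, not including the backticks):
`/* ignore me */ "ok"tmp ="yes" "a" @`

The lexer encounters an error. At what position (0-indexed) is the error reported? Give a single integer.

Answer: 35

Derivation:
pos=0: enter COMMENT mode (saw '/*')
exit COMMENT mode (now at pos=15)
pos=16: enter STRING mode
pos=16: emit STR "ok" (now at pos=20)
pos=20: emit ID 'tmp' (now at pos=23)
pos=24: emit EQ '='
pos=25: enter STRING mode
pos=25: emit STR "yes" (now at pos=30)
pos=31: enter STRING mode
pos=31: emit STR "a" (now at pos=34)
pos=35: ERROR — unrecognized char '@'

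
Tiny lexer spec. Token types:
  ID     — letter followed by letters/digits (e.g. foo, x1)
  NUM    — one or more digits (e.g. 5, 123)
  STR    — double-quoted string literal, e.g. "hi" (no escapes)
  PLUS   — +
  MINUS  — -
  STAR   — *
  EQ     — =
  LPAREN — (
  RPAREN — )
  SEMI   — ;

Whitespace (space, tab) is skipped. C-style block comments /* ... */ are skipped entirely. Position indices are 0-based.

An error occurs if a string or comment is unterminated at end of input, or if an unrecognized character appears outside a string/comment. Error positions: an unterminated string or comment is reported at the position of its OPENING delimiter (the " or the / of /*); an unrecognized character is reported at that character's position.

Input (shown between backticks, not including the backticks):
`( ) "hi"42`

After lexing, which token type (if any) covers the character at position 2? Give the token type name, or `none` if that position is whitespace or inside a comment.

pos=0: emit LPAREN '('
pos=2: emit RPAREN ')'
pos=4: enter STRING mode
pos=4: emit STR "hi" (now at pos=8)
pos=8: emit NUM '42' (now at pos=10)
DONE. 4 tokens: [LPAREN, RPAREN, STR, NUM]
Position 2: char is ')' -> RPAREN

Answer: RPAREN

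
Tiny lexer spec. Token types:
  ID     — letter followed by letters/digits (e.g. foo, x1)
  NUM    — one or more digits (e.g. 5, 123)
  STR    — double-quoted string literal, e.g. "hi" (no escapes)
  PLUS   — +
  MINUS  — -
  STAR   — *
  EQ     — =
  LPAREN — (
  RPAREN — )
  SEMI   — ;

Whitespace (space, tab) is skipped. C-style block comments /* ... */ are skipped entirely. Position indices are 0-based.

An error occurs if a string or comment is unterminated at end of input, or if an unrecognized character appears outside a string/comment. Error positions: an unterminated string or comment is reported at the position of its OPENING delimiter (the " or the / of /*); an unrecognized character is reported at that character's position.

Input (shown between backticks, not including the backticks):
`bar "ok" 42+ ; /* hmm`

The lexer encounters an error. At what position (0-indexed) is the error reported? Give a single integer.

pos=0: emit ID 'bar' (now at pos=3)
pos=4: enter STRING mode
pos=4: emit STR "ok" (now at pos=8)
pos=9: emit NUM '42' (now at pos=11)
pos=11: emit PLUS '+'
pos=13: emit SEMI ';'
pos=15: enter COMMENT mode (saw '/*')
pos=15: ERROR — unterminated comment (reached EOF)

Answer: 15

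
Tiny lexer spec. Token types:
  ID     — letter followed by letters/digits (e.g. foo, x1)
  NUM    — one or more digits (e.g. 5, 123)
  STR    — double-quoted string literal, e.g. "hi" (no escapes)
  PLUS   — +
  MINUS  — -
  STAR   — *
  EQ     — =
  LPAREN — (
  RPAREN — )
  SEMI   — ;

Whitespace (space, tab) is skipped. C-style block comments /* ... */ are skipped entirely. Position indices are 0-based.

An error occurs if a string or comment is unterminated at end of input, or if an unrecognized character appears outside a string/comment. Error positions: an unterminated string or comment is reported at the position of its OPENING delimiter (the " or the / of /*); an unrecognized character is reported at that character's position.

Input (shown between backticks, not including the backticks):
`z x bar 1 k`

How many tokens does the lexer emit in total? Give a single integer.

Answer: 5

Derivation:
pos=0: emit ID 'z' (now at pos=1)
pos=2: emit ID 'x' (now at pos=3)
pos=4: emit ID 'bar' (now at pos=7)
pos=8: emit NUM '1' (now at pos=9)
pos=10: emit ID 'k' (now at pos=11)
DONE. 5 tokens: [ID, ID, ID, NUM, ID]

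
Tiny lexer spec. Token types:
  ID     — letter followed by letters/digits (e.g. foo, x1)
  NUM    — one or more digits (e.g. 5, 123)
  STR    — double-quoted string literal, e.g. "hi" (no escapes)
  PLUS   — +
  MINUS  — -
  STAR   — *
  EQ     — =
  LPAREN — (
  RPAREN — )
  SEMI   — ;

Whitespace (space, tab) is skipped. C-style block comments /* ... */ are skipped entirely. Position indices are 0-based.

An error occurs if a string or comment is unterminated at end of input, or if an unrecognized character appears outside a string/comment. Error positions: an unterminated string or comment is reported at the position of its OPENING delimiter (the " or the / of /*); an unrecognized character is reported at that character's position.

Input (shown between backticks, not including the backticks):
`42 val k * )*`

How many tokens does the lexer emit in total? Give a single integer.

pos=0: emit NUM '42' (now at pos=2)
pos=3: emit ID 'val' (now at pos=6)
pos=7: emit ID 'k' (now at pos=8)
pos=9: emit STAR '*'
pos=11: emit RPAREN ')'
pos=12: emit STAR '*'
DONE. 6 tokens: [NUM, ID, ID, STAR, RPAREN, STAR]

Answer: 6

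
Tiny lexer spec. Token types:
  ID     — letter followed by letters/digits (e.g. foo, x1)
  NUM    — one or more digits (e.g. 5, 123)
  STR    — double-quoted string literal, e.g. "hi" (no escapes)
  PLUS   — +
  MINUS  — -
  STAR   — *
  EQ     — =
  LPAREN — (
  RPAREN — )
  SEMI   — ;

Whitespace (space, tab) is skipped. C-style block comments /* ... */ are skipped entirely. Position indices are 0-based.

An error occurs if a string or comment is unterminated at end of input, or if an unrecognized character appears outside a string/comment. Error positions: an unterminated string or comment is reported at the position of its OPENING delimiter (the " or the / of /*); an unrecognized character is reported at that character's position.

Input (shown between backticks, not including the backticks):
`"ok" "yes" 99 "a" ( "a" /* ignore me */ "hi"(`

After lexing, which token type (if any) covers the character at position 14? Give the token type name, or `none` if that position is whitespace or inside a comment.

Answer: STR

Derivation:
pos=0: enter STRING mode
pos=0: emit STR "ok" (now at pos=4)
pos=5: enter STRING mode
pos=5: emit STR "yes" (now at pos=10)
pos=11: emit NUM '99' (now at pos=13)
pos=14: enter STRING mode
pos=14: emit STR "a" (now at pos=17)
pos=18: emit LPAREN '('
pos=20: enter STRING mode
pos=20: emit STR "a" (now at pos=23)
pos=24: enter COMMENT mode (saw '/*')
exit COMMENT mode (now at pos=39)
pos=40: enter STRING mode
pos=40: emit STR "hi" (now at pos=44)
pos=44: emit LPAREN '('
DONE. 8 tokens: [STR, STR, NUM, STR, LPAREN, STR, STR, LPAREN]
Position 14: char is '"' -> STR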